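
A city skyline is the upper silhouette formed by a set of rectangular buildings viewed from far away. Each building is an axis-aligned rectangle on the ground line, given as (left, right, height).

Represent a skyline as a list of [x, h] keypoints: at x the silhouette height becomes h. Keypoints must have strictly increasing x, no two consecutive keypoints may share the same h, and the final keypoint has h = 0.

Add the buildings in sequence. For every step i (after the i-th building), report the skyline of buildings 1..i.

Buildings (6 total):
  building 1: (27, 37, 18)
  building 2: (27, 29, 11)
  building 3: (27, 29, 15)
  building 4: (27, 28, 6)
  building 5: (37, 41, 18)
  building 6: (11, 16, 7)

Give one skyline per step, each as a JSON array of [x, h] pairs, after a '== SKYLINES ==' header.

== SKYLINES ==
[[27,18],[37,0]]
[[27,18],[37,0]]
[[27,18],[37,0]]
[[27,18],[37,0]]
[[27,18],[41,0]]
[[11,7],[16,0],[27,18],[41,0]]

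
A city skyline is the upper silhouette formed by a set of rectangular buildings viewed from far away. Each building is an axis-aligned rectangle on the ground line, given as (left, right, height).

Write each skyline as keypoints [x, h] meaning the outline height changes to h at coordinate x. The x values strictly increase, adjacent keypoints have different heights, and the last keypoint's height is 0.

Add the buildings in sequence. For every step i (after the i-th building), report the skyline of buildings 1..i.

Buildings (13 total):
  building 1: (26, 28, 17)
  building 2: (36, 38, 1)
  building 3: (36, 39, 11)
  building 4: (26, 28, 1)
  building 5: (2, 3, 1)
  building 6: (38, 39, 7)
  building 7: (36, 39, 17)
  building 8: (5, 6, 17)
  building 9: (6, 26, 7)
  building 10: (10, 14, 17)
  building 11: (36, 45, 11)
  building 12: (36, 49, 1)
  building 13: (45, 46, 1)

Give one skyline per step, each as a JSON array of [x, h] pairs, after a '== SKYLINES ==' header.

== SKYLINES ==
[[26,17],[28,0]]
[[26,17],[28,0],[36,1],[38,0]]
[[26,17],[28,0],[36,11],[39,0]]
[[26,17],[28,0],[36,11],[39,0]]
[[2,1],[3,0],[26,17],[28,0],[36,11],[39,0]]
[[2,1],[3,0],[26,17],[28,0],[36,11],[39,0]]
[[2,1],[3,0],[26,17],[28,0],[36,17],[39,0]]
[[2,1],[3,0],[5,17],[6,0],[26,17],[28,0],[36,17],[39,0]]
[[2,1],[3,0],[5,17],[6,7],[26,17],[28,0],[36,17],[39,0]]
[[2,1],[3,0],[5,17],[6,7],[10,17],[14,7],[26,17],[28,0],[36,17],[39,0]]
[[2,1],[3,0],[5,17],[6,7],[10,17],[14,7],[26,17],[28,0],[36,17],[39,11],[45,0]]
[[2,1],[3,0],[5,17],[6,7],[10,17],[14,7],[26,17],[28,0],[36,17],[39,11],[45,1],[49,0]]
[[2,1],[3,0],[5,17],[6,7],[10,17],[14,7],[26,17],[28,0],[36,17],[39,11],[45,1],[49,0]]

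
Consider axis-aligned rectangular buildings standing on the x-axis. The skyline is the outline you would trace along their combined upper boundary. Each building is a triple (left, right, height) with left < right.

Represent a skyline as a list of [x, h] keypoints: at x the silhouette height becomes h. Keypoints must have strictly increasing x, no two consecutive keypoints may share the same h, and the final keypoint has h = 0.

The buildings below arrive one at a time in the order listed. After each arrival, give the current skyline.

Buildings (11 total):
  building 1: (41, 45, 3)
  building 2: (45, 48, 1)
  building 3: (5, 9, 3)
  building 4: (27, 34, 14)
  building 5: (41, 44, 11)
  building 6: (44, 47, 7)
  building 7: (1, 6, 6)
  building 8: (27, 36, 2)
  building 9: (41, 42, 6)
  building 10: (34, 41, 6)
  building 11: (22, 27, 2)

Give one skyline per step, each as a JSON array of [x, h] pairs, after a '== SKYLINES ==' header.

== SKYLINES ==
[[41,3],[45,0]]
[[41,3],[45,1],[48,0]]
[[5,3],[9,0],[41,3],[45,1],[48,0]]
[[5,3],[9,0],[27,14],[34,0],[41,3],[45,1],[48,0]]
[[5,3],[9,0],[27,14],[34,0],[41,11],[44,3],[45,1],[48,0]]
[[5,3],[9,0],[27,14],[34,0],[41,11],[44,7],[47,1],[48,0]]
[[1,6],[6,3],[9,0],[27,14],[34,0],[41,11],[44,7],[47,1],[48,0]]
[[1,6],[6,3],[9,0],[27,14],[34,2],[36,0],[41,11],[44,7],[47,1],[48,0]]
[[1,6],[6,3],[9,0],[27,14],[34,2],[36,0],[41,11],[44,7],[47,1],[48,0]]
[[1,6],[6,3],[9,0],[27,14],[34,6],[41,11],[44,7],[47,1],[48,0]]
[[1,6],[6,3],[9,0],[22,2],[27,14],[34,6],[41,11],[44,7],[47,1],[48,0]]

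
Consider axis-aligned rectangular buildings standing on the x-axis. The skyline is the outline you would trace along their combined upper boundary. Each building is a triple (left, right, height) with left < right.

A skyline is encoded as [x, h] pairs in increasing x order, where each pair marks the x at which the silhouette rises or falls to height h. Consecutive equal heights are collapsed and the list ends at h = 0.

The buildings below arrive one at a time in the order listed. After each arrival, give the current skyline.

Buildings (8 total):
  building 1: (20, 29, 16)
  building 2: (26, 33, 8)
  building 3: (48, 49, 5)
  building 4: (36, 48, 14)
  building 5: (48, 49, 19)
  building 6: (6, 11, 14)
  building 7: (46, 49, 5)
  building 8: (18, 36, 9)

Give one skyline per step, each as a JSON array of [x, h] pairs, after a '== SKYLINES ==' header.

== SKYLINES ==
[[20,16],[29,0]]
[[20,16],[29,8],[33,0]]
[[20,16],[29,8],[33,0],[48,5],[49,0]]
[[20,16],[29,8],[33,0],[36,14],[48,5],[49,0]]
[[20,16],[29,8],[33,0],[36,14],[48,19],[49,0]]
[[6,14],[11,0],[20,16],[29,8],[33,0],[36,14],[48,19],[49,0]]
[[6,14],[11,0],[20,16],[29,8],[33,0],[36,14],[48,19],[49,0]]
[[6,14],[11,0],[18,9],[20,16],[29,9],[36,14],[48,19],[49,0]]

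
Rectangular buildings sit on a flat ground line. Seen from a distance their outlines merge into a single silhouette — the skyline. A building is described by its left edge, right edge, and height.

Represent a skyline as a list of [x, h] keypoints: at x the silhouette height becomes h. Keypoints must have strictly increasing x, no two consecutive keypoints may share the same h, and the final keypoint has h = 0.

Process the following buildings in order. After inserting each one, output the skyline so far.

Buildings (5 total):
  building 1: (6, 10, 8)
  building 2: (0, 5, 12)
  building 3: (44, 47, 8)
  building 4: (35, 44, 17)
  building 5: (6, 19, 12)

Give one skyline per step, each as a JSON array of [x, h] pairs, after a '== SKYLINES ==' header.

== SKYLINES ==
[[6,8],[10,0]]
[[0,12],[5,0],[6,8],[10,0]]
[[0,12],[5,0],[6,8],[10,0],[44,8],[47,0]]
[[0,12],[5,0],[6,8],[10,0],[35,17],[44,8],[47,0]]
[[0,12],[5,0],[6,12],[19,0],[35,17],[44,8],[47,0]]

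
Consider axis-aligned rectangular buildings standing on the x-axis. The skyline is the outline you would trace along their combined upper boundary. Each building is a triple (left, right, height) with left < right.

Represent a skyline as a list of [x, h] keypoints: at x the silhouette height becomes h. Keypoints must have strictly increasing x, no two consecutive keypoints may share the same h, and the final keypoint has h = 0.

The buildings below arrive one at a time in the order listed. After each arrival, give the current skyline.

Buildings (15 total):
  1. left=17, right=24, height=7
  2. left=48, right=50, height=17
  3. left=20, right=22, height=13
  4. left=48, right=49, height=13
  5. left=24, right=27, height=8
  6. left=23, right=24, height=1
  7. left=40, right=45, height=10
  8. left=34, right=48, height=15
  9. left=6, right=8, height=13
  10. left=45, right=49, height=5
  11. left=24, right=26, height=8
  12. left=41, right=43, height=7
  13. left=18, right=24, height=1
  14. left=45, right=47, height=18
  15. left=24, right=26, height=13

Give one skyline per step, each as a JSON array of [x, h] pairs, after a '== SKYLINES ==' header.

== SKYLINES ==
[[17,7],[24,0]]
[[17,7],[24,0],[48,17],[50,0]]
[[17,7],[20,13],[22,7],[24,0],[48,17],[50,0]]
[[17,7],[20,13],[22,7],[24,0],[48,17],[50,0]]
[[17,7],[20,13],[22,7],[24,8],[27,0],[48,17],[50,0]]
[[17,7],[20,13],[22,7],[24,8],[27,0],[48,17],[50,0]]
[[17,7],[20,13],[22,7],[24,8],[27,0],[40,10],[45,0],[48,17],[50,0]]
[[17,7],[20,13],[22,7],[24,8],[27,0],[34,15],[48,17],[50,0]]
[[6,13],[8,0],[17,7],[20,13],[22,7],[24,8],[27,0],[34,15],[48,17],[50,0]]
[[6,13],[8,0],[17,7],[20,13],[22,7],[24,8],[27,0],[34,15],[48,17],[50,0]]
[[6,13],[8,0],[17,7],[20,13],[22,7],[24,8],[27,0],[34,15],[48,17],[50,0]]
[[6,13],[8,0],[17,7],[20,13],[22,7],[24,8],[27,0],[34,15],[48,17],[50,0]]
[[6,13],[8,0],[17,7],[20,13],[22,7],[24,8],[27,0],[34,15],[48,17],[50,0]]
[[6,13],[8,0],[17,7],[20,13],[22,7],[24,8],[27,0],[34,15],[45,18],[47,15],[48,17],[50,0]]
[[6,13],[8,0],[17,7],[20,13],[22,7],[24,13],[26,8],[27,0],[34,15],[45,18],[47,15],[48,17],[50,0]]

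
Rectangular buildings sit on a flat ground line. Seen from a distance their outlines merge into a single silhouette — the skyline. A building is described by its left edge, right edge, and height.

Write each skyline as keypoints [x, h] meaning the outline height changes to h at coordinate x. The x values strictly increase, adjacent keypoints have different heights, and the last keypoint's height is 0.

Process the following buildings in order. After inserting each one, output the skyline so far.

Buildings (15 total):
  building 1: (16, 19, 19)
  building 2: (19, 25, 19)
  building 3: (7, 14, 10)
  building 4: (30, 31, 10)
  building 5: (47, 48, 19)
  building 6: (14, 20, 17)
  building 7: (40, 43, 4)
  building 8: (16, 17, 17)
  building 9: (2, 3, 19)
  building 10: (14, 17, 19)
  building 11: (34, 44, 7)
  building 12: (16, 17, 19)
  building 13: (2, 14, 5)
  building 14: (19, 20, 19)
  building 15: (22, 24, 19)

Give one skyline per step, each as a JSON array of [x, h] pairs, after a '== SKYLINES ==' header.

== SKYLINES ==
[[16,19],[19,0]]
[[16,19],[25,0]]
[[7,10],[14,0],[16,19],[25,0]]
[[7,10],[14,0],[16,19],[25,0],[30,10],[31,0]]
[[7,10],[14,0],[16,19],[25,0],[30,10],[31,0],[47,19],[48,0]]
[[7,10],[14,17],[16,19],[25,0],[30,10],[31,0],[47,19],[48,0]]
[[7,10],[14,17],[16,19],[25,0],[30,10],[31,0],[40,4],[43,0],[47,19],[48,0]]
[[7,10],[14,17],[16,19],[25,0],[30,10],[31,0],[40,4],[43,0],[47,19],[48,0]]
[[2,19],[3,0],[7,10],[14,17],[16,19],[25,0],[30,10],[31,0],[40,4],[43,0],[47,19],[48,0]]
[[2,19],[3,0],[7,10],[14,19],[25,0],[30,10],[31,0],[40,4],[43,0],[47,19],[48,0]]
[[2,19],[3,0],[7,10],[14,19],[25,0],[30,10],[31,0],[34,7],[44,0],[47,19],[48,0]]
[[2,19],[3,0],[7,10],[14,19],[25,0],[30,10],[31,0],[34,7],[44,0],[47,19],[48,0]]
[[2,19],[3,5],[7,10],[14,19],[25,0],[30,10],[31,0],[34,7],[44,0],[47,19],[48,0]]
[[2,19],[3,5],[7,10],[14,19],[25,0],[30,10],[31,0],[34,7],[44,0],[47,19],[48,0]]
[[2,19],[3,5],[7,10],[14,19],[25,0],[30,10],[31,0],[34,7],[44,0],[47,19],[48,0]]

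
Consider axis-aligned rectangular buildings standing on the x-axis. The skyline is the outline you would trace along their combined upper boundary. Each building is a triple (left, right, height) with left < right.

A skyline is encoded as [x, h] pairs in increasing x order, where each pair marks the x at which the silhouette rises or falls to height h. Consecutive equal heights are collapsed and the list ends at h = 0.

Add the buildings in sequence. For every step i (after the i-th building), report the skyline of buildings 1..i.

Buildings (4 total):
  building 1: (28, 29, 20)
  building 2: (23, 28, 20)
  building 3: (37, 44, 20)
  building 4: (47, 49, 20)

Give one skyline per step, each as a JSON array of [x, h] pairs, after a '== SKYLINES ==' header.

== SKYLINES ==
[[28,20],[29,0]]
[[23,20],[29,0]]
[[23,20],[29,0],[37,20],[44,0]]
[[23,20],[29,0],[37,20],[44,0],[47,20],[49,0]]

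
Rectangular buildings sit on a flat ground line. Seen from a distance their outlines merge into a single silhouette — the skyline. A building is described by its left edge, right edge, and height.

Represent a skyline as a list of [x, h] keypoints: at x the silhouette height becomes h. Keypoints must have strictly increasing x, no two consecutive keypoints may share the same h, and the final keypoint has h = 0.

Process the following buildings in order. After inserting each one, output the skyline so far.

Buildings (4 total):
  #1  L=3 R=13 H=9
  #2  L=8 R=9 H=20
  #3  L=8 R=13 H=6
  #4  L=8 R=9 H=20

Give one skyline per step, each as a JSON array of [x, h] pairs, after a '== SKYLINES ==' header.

== SKYLINES ==
[[3,9],[13,0]]
[[3,9],[8,20],[9,9],[13,0]]
[[3,9],[8,20],[9,9],[13,0]]
[[3,9],[8,20],[9,9],[13,0]]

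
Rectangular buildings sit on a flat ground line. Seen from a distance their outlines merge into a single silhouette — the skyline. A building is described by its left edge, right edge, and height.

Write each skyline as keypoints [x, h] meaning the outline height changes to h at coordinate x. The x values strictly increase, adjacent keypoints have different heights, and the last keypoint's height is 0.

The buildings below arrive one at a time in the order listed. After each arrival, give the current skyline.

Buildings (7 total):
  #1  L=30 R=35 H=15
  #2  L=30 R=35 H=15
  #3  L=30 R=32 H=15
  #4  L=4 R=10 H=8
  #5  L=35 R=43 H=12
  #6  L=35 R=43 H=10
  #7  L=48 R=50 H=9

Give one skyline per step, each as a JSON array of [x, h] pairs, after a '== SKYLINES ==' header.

== SKYLINES ==
[[30,15],[35,0]]
[[30,15],[35,0]]
[[30,15],[35,0]]
[[4,8],[10,0],[30,15],[35,0]]
[[4,8],[10,0],[30,15],[35,12],[43,0]]
[[4,8],[10,0],[30,15],[35,12],[43,0]]
[[4,8],[10,0],[30,15],[35,12],[43,0],[48,9],[50,0]]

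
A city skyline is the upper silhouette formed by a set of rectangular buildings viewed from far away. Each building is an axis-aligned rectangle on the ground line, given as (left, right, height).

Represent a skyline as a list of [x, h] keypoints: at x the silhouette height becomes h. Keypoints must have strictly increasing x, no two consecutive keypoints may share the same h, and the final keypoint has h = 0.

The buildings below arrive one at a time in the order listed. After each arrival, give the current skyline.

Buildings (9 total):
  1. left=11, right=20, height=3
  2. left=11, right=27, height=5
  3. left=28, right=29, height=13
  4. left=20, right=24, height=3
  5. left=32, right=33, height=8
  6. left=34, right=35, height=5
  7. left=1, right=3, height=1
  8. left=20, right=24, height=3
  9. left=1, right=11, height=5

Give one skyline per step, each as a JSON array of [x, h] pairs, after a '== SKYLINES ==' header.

== SKYLINES ==
[[11,3],[20,0]]
[[11,5],[27,0]]
[[11,5],[27,0],[28,13],[29,0]]
[[11,5],[27,0],[28,13],[29,0]]
[[11,5],[27,0],[28,13],[29,0],[32,8],[33,0]]
[[11,5],[27,0],[28,13],[29,0],[32,8],[33,0],[34,5],[35,0]]
[[1,1],[3,0],[11,5],[27,0],[28,13],[29,0],[32,8],[33,0],[34,5],[35,0]]
[[1,1],[3,0],[11,5],[27,0],[28,13],[29,0],[32,8],[33,0],[34,5],[35,0]]
[[1,5],[27,0],[28,13],[29,0],[32,8],[33,0],[34,5],[35,0]]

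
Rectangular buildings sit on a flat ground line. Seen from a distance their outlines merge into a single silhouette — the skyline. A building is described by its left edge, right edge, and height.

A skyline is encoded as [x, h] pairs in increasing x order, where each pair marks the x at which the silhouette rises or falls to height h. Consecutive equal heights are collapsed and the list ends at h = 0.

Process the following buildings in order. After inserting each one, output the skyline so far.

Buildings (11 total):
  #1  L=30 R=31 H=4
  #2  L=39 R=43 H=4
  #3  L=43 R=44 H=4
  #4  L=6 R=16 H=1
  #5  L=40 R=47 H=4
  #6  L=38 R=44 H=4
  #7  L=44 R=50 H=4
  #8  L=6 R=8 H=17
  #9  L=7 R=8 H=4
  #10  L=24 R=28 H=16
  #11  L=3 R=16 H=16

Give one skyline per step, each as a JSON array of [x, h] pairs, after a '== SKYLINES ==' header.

== SKYLINES ==
[[30,4],[31,0]]
[[30,4],[31,0],[39,4],[43,0]]
[[30,4],[31,0],[39,4],[44,0]]
[[6,1],[16,0],[30,4],[31,0],[39,4],[44,0]]
[[6,1],[16,0],[30,4],[31,0],[39,4],[47,0]]
[[6,1],[16,0],[30,4],[31,0],[38,4],[47,0]]
[[6,1],[16,0],[30,4],[31,0],[38,4],[50,0]]
[[6,17],[8,1],[16,0],[30,4],[31,0],[38,4],[50,0]]
[[6,17],[8,1],[16,0],[30,4],[31,0],[38,4],[50,0]]
[[6,17],[8,1],[16,0],[24,16],[28,0],[30,4],[31,0],[38,4],[50,0]]
[[3,16],[6,17],[8,16],[16,0],[24,16],[28,0],[30,4],[31,0],[38,4],[50,0]]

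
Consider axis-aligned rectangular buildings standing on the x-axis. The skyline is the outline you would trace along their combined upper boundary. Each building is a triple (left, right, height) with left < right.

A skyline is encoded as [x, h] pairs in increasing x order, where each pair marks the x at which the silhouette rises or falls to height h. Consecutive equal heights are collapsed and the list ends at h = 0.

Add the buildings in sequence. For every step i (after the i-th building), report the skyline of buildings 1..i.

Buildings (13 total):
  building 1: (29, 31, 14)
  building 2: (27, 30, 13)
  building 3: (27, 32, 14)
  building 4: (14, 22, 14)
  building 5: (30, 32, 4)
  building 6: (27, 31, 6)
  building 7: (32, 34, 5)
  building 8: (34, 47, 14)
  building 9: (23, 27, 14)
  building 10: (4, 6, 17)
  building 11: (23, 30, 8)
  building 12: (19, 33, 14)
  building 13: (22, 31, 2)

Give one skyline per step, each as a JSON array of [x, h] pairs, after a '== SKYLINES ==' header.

== SKYLINES ==
[[29,14],[31,0]]
[[27,13],[29,14],[31,0]]
[[27,14],[32,0]]
[[14,14],[22,0],[27,14],[32,0]]
[[14,14],[22,0],[27,14],[32,0]]
[[14,14],[22,0],[27,14],[32,0]]
[[14,14],[22,0],[27,14],[32,5],[34,0]]
[[14,14],[22,0],[27,14],[32,5],[34,14],[47,0]]
[[14,14],[22,0],[23,14],[32,5],[34,14],[47,0]]
[[4,17],[6,0],[14,14],[22,0],[23,14],[32,5],[34,14],[47,0]]
[[4,17],[6,0],[14,14],[22,0],[23,14],[32,5],[34,14],[47,0]]
[[4,17],[6,0],[14,14],[33,5],[34,14],[47,0]]
[[4,17],[6,0],[14,14],[33,5],[34,14],[47,0]]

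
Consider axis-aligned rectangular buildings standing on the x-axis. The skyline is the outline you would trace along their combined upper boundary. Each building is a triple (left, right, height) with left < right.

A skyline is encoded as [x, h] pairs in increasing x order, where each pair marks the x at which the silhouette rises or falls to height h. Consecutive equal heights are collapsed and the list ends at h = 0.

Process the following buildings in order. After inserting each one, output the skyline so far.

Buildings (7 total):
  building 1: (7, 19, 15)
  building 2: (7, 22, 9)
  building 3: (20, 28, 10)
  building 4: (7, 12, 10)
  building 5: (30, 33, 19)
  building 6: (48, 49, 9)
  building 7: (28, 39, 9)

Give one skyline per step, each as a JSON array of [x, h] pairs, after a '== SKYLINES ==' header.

== SKYLINES ==
[[7,15],[19,0]]
[[7,15],[19,9],[22,0]]
[[7,15],[19,9],[20,10],[28,0]]
[[7,15],[19,9],[20,10],[28,0]]
[[7,15],[19,9],[20,10],[28,0],[30,19],[33,0]]
[[7,15],[19,9],[20,10],[28,0],[30,19],[33,0],[48,9],[49,0]]
[[7,15],[19,9],[20,10],[28,9],[30,19],[33,9],[39,0],[48,9],[49,0]]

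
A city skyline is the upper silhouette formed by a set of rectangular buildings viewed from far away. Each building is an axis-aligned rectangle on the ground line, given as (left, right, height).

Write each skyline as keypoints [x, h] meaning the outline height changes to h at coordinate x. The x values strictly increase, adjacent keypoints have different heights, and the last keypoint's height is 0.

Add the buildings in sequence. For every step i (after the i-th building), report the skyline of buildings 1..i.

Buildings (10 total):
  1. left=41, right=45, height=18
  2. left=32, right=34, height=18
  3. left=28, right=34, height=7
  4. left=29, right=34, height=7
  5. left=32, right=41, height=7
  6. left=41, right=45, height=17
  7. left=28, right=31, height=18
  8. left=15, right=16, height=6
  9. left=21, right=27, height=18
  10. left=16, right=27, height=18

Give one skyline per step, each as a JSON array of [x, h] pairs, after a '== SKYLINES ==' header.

== SKYLINES ==
[[41,18],[45,0]]
[[32,18],[34,0],[41,18],[45,0]]
[[28,7],[32,18],[34,0],[41,18],[45,0]]
[[28,7],[32,18],[34,0],[41,18],[45,0]]
[[28,7],[32,18],[34,7],[41,18],[45,0]]
[[28,7],[32,18],[34,7],[41,18],[45,0]]
[[28,18],[31,7],[32,18],[34,7],[41,18],[45,0]]
[[15,6],[16,0],[28,18],[31,7],[32,18],[34,7],[41,18],[45,0]]
[[15,6],[16,0],[21,18],[27,0],[28,18],[31,7],[32,18],[34,7],[41,18],[45,0]]
[[15,6],[16,18],[27,0],[28,18],[31,7],[32,18],[34,7],[41,18],[45,0]]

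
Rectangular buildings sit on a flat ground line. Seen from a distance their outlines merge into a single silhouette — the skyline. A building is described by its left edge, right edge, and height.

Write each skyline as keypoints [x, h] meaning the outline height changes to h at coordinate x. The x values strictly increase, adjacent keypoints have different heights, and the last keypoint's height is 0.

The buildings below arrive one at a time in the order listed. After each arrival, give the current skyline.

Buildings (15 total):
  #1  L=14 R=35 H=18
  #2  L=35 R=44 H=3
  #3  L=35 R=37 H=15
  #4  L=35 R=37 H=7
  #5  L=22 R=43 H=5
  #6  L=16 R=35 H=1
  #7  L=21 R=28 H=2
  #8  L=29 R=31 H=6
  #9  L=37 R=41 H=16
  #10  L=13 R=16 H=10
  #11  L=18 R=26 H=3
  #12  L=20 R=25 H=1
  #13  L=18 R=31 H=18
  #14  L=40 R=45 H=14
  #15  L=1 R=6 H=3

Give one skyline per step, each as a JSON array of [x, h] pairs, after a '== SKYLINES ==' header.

== SKYLINES ==
[[14,18],[35,0]]
[[14,18],[35,3],[44,0]]
[[14,18],[35,15],[37,3],[44,0]]
[[14,18],[35,15],[37,3],[44,0]]
[[14,18],[35,15],[37,5],[43,3],[44,0]]
[[14,18],[35,15],[37,5],[43,3],[44,0]]
[[14,18],[35,15],[37,5],[43,3],[44,0]]
[[14,18],[35,15],[37,5],[43,3],[44,0]]
[[14,18],[35,15],[37,16],[41,5],[43,3],[44,0]]
[[13,10],[14,18],[35,15],[37,16],[41,5],[43,3],[44,0]]
[[13,10],[14,18],[35,15],[37,16],[41,5],[43,3],[44,0]]
[[13,10],[14,18],[35,15],[37,16],[41,5],[43,3],[44,0]]
[[13,10],[14,18],[35,15],[37,16],[41,5],[43,3],[44,0]]
[[13,10],[14,18],[35,15],[37,16],[41,14],[45,0]]
[[1,3],[6,0],[13,10],[14,18],[35,15],[37,16],[41,14],[45,0]]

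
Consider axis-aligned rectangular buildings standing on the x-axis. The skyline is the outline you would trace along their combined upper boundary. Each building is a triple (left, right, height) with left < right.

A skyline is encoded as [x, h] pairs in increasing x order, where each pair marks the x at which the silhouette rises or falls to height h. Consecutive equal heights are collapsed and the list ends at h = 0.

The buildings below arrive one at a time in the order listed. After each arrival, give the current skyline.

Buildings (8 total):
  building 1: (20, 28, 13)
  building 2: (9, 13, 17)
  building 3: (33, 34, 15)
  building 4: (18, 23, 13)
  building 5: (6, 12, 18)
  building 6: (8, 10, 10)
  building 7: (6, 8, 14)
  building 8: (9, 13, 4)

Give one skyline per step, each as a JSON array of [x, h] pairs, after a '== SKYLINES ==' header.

== SKYLINES ==
[[20,13],[28,0]]
[[9,17],[13,0],[20,13],[28,0]]
[[9,17],[13,0],[20,13],[28,0],[33,15],[34,0]]
[[9,17],[13,0],[18,13],[28,0],[33,15],[34,0]]
[[6,18],[12,17],[13,0],[18,13],[28,0],[33,15],[34,0]]
[[6,18],[12,17],[13,0],[18,13],[28,0],[33,15],[34,0]]
[[6,18],[12,17],[13,0],[18,13],[28,0],[33,15],[34,0]]
[[6,18],[12,17],[13,0],[18,13],[28,0],[33,15],[34,0]]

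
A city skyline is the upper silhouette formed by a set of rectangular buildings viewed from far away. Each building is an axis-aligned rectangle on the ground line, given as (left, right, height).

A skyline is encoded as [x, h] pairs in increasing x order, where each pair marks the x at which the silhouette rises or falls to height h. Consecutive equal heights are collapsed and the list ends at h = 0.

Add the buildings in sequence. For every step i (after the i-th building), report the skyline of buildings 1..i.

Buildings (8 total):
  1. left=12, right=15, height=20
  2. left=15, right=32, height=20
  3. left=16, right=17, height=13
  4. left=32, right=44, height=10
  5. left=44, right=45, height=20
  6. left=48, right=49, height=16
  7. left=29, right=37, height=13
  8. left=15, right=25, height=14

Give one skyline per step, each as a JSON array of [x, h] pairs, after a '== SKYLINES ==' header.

== SKYLINES ==
[[12,20],[15,0]]
[[12,20],[32,0]]
[[12,20],[32,0]]
[[12,20],[32,10],[44,0]]
[[12,20],[32,10],[44,20],[45,0]]
[[12,20],[32,10],[44,20],[45,0],[48,16],[49,0]]
[[12,20],[32,13],[37,10],[44,20],[45,0],[48,16],[49,0]]
[[12,20],[32,13],[37,10],[44,20],[45,0],[48,16],[49,0]]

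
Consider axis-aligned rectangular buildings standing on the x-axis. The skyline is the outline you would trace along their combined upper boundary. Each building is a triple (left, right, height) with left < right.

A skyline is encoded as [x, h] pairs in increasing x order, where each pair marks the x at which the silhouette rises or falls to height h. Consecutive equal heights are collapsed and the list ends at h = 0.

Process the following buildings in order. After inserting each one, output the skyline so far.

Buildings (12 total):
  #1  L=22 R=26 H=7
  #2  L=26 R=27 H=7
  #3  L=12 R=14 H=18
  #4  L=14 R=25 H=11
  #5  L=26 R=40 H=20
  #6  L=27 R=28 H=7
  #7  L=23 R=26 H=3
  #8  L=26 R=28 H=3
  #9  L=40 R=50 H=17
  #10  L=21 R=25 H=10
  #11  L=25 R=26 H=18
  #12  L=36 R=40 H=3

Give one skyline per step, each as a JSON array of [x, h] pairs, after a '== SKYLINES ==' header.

== SKYLINES ==
[[22,7],[26,0]]
[[22,7],[27,0]]
[[12,18],[14,0],[22,7],[27,0]]
[[12,18],[14,11],[25,7],[27,0]]
[[12,18],[14,11],[25,7],[26,20],[40,0]]
[[12,18],[14,11],[25,7],[26,20],[40,0]]
[[12,18],[14,11],[25,7],[26,20],[40,0]]
[[12,18],[14,11],[25,7],[26,20],[40,0]]
[[12,18],[14,11],[25,7],[26,20],[40,17],[50,0]]
[[12,18],[14,11],[25,7],[26,20],[40,17],[50,0]]
[[12,18],[14,11],[25,18],[26,20],[40,17],[50,0]]
[[12,18],[14,11],[25,18],[26,20],[40,17],[50,0]]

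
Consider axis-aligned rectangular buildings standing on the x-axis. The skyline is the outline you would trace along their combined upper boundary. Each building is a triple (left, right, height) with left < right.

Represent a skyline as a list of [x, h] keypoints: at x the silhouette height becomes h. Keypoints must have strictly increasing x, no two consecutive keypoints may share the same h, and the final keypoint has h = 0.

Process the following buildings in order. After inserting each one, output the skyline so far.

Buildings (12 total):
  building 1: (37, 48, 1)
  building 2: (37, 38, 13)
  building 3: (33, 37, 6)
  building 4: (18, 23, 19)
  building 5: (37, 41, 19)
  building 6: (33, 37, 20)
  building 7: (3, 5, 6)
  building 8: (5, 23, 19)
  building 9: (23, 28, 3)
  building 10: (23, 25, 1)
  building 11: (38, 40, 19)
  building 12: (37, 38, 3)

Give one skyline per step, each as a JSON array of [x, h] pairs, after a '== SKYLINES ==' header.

== SKYLINES ==
[[37,1],[48,0]]
[[37,13],[38,1],[48,0]]
[[33,6],[37,13],[38,1],[48,0]]
[[18,19],[23,0],[33,6],[37,13],[38,1],[48,0]]
[[18,19],[23,0],[33,6],[37,19],[41,1],[48,0]]
[[18,19],[23,0],[33,20],[37,19],[41,1],[48,0]]
[[3,6],[5,0],[18,19],[23,0],[33,20],[37,19],[41,1],[48,0]]
[[3,6],[5,19],[23,0],[33,20],[37,19],[41,1],[48,0]]
[[3,6],[5,19],[23,3],[28,0],[33,20],[37,19],[41,1],[48,0]]
[[3,6],[5,19],[23,3],[28,0],[33,20],[37,19],[41,1],[48,0]]
[[3,6],[5,19],[23,3],[28,0],[33,20],[37,19],[41,1],[48,0]]
[[3,6],[5,19],[23,3],[28,0],[33,20],[37,19],[41,1],[48,0]]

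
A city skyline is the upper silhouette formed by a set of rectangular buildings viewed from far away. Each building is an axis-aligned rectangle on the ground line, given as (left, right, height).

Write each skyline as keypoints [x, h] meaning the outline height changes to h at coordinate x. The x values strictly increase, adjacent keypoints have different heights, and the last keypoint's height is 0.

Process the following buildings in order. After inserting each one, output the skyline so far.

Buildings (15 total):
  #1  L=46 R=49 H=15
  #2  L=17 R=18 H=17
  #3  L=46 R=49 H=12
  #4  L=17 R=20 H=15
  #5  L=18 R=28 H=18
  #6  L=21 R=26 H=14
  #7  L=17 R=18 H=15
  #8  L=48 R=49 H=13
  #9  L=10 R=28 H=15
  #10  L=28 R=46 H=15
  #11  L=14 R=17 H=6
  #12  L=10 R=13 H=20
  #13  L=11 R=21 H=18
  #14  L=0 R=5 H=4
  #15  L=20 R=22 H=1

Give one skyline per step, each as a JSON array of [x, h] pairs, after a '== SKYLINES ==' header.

== SKYLINES ==
[[46,15],[49,0]]
[[17,17],[18,0],[46,15],[49,0]]
[[17,17],[18,0],[46,15],[49,0]]
[[17,17],[18,15],[20,0],[46,15],[49,0]]
[[17,17],[18,18],[28,0],[46,15],[49,0]]
[[17,17],[18,18],[28,0],[46,15],[49,0]]
[[17,17],[18,18],[28,0],[46,15],[49,0]]
[[17,17],[18,18],[28,0],[46,15],[49,0]]
[[10,15],[17,17],[18,18],[28,0],[46,15],[49,0]]
[[10,15],[17,17],[18,18],[28,15],[49,0]]
[[10,15],[17,17],[18,18],[28,15],[49,0]]
[[10,20],[13,15],[17,17],[18,18],[28,15],[49,0]]
[[10,20],[13,18],[28,15],[49,0]]
[[0,4],[5,0],[10,20],[13,18],[28,15],[49,0]]
[[0,4],[5,0],[10,20],[13,18],[28,15],[49,0]]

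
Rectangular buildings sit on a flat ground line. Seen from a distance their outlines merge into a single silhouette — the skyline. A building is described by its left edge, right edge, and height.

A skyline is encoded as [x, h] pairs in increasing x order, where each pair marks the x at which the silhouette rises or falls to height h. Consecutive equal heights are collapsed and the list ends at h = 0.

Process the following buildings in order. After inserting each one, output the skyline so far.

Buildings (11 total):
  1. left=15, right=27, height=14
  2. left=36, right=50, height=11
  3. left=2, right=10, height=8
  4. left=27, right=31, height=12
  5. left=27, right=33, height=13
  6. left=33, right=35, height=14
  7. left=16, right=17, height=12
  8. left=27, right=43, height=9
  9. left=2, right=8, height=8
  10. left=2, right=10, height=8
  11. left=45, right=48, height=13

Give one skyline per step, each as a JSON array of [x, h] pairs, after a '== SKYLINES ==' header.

== SKYLINES ==
[[15,14],[27,0]]
[[15,14],[27,0],[36,11],[50,0]]
[[2,8],[10,0],[15,14],[27,0],[36,11],[50,0]]
[[2,8],[10,0],[15,14],[27,12],[31,0],[36,11],[50,0]]
[[2,8],[10,0],[15,14],[27,13],[33,0],[36,11],[50,0]]
[[2,8],[10,0],[15,14],[27,13],[33,14],[35,0],[36,11],[50,0]]
[[2,8],[10,0],[15,14],[27,13],[33,14],[35,0],[36,11],[50,0]]
[[2,8],[10,0],[15,14],[27,13],[33,14],[35,9],[36,11],[50,0]]
[[2,8],[10,0],[15,14],[27,13],[33,14],[35,9],[36,11],[50,0]]
[[2,8],[10,0],[15,14],[27,13],[33,14],[35,9],[36,11],[50,0]]
[[2,8],[10,0],[15,14],[27,13],[33,14],[35,9],[36,11],[45,13],[48,11],[50,0]]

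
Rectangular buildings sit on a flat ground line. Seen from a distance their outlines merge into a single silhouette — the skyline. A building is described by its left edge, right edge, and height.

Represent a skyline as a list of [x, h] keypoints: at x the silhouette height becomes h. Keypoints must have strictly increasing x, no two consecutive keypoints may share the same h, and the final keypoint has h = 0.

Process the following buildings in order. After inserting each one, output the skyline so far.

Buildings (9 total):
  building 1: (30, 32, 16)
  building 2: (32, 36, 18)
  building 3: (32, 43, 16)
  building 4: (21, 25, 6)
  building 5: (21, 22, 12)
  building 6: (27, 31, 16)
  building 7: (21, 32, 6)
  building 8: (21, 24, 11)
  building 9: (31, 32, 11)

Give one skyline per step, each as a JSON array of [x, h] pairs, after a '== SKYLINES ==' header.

== SKYLINES ==
[[30,16],[32,0]]
[[30,16],[32,18],[36,0]]
[[30,16],[32,18],[36,16],[43,0]]
[[21,6],[25,0],[30,16],[32,18],[36,16],[43,0]]
[[21,12],[22,6],[25,0],[30,16],[32,18],[36,16],[43,0]]
[[21,12],[22,6],[25,0],[27,16],[32,18],[36,16],[43,0]]
[[21,12],[22,6],[27,16],[32,18],[36,16],[43,0]]
[[21,12],[22,11],[24,6],[27,16],[32,18],[36,16],[43,0]]
[[21,12],[22,11],[24,6],[27,16],[32,18],[36,16],[43,0]]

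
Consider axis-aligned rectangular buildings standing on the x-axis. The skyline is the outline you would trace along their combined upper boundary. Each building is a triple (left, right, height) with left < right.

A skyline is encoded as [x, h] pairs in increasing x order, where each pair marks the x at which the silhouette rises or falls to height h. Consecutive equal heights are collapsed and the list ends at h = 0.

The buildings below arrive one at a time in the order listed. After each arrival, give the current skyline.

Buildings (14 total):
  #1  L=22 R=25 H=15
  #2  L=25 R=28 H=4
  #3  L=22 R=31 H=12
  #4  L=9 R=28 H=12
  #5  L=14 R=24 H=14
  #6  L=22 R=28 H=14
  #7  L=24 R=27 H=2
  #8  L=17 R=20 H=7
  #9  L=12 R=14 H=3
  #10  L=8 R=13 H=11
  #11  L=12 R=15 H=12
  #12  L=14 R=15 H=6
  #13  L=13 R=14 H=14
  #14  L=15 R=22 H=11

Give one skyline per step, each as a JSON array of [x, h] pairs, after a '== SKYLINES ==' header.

== SKYLINES ==
[[22,15],[25,0]]
[[22,15],[25,4],[28,0]]
[[22,15],[25,12],[31,0]]
[[9,12],[22,15],[25,12],[31,0]]
[[9,12],[14,14],[22,15],[25,12],[31,0]]
[[9,12],[14,14],[22,15],[25,14],[28,12],[31,0]]
[[9,12],[14,14],[22,15],[25,14],[28,12],[31,0]]
[[9,12],[14,14],[22,15],[25,14],[28,12],[31,0]]
[[9,12],[14,14],[22,15],[25,14],[28,12],[31,0]]
[[8,11],[9,12],[14,14],[22,15],[25,14],[28,12],[31,0]]
[[8,11],[9,12],[14,14],[22,15],[25,14],[28,12],[31,0]]
[[8,11],[9,12],[14,14],[22,15],[25,14],[28,12],[31,0]]
[[8,11],[9,12],[13,14],[22,15],[25,14],[28,12],[31,0]]
[[8,11],[9,12],[13,14],[22,15],[25,14],[28,12],[31,0]]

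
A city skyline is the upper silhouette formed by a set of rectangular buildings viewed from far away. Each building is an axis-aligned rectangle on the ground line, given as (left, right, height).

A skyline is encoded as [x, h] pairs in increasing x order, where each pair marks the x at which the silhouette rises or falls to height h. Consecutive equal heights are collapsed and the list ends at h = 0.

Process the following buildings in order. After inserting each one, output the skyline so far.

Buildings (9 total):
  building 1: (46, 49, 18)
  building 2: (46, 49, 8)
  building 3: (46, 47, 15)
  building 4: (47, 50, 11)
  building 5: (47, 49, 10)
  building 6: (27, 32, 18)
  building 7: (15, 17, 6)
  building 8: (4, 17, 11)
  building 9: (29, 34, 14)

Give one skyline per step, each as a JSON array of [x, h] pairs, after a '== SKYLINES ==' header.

== SKYLINES ==
[[46,18],[49,0]]
[[46,18],[49,0]]
[[46,18],[49,0]]
[[46,18],[49,11],[50,0]]
[[46,18],[49,11],[50,0]]
[[27,18],[32,0],[46,18],[49,11],[50,0]]
[[15,6],[17,0],[27,18],[32,0],[46,18],[49,11],[50,0]]
[[4,11],[17,0],[27,18],[32,0],[46,18],[49,11],[50,0]]
[[4,11],[17,0],[27,18],[32,14],[34,0],[46,18],[49,11],[50,0]]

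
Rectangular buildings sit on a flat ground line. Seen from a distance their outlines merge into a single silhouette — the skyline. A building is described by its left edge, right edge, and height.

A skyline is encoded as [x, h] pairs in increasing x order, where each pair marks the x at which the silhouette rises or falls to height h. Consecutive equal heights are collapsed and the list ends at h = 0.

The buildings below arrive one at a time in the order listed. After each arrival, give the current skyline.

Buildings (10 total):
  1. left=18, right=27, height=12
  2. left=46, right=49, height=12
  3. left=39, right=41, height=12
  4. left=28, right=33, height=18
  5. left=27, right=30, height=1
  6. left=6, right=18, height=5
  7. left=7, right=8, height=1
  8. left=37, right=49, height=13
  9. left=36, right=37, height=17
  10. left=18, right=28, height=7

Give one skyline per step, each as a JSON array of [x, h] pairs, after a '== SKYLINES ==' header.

== SKYLINES ==
[[18,12],[27,0]]
[[18,12],[27,0],[46,12],[49,0]]
[[18,12],[27,0],[39,12],[41,0],[46,12],[49,0]]
[[18,12],[27,0],[28,18],[33,0],[39,12],[41,0],[46,12],[49,0]]
[[18,12],[27,1],[28,18],[33,0],[39,12],[41,0],[46,12],[49,0]]
[[6,5],[18,12],[27,1],[28,18],[33,0],[39,12],[41,0],[46,12],[49,0]]
[[6,5],[18,12],[27,1],[28,18],[33,0],[39,12],[41,0],[46,12],[49,0]]
[[6,5],[18,12],[27,1],[28,18],[33,0],[37,13],[49,0]]
[[6,5],[18,12],[27,1],[28,18],[33,0],[36,17],[37,13],[49,0]]
[[6,5],[18,12],[27,7],[28,18],[33,0],[36,17],[37,13],[49,0]]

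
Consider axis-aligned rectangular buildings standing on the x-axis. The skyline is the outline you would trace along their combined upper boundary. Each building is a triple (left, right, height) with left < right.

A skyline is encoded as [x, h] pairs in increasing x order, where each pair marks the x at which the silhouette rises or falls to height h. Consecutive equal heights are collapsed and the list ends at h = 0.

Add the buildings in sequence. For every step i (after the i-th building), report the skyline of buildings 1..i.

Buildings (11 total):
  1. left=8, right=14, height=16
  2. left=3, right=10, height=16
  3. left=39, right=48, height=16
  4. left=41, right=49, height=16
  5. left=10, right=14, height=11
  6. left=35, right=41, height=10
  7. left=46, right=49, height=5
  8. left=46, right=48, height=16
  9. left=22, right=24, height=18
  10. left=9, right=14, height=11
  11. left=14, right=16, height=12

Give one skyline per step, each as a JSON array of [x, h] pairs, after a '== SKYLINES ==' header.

== SKYLINES ==
[[8,16],[14,0]]
[[3,16],[14,0]]
[[3,16],[14,0],[39,16],[48,0]]
[[3,16],[14,0],[39,16],[49,0]]
[[3,16],[14,0],[39,16],[49,0]]
[[3,16],[14,0],[35,10],[39,16],[49,0]]
[[3,16],[14,0],[35,10],[39,16],[49,0]]
[[3,16],[14,0],[35,10],[39,16],[49,0]]
[[3,16],[14,0],[22,18],[24,0],[35,10],[39,16],[49,0]]
[[3,16],[14,0],[22,18],[24,0],[35,10],[39,16],[49,0]]
[[3,16],[14,12],[16,0],[22,18],[24,0],[35,10],[39,16],[49,0]]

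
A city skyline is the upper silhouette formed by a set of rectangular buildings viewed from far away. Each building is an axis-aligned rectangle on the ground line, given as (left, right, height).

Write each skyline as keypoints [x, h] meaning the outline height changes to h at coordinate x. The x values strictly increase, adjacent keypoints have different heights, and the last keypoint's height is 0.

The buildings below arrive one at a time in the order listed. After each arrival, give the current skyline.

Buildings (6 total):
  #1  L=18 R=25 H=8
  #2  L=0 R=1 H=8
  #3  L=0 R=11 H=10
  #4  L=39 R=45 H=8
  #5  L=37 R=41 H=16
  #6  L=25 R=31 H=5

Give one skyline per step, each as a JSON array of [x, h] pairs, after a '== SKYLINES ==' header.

== SKYLINES ==
[[18,8],[25,0]]
[[0,8],[1,0],[18,8],[25,0]]
[[0,10],[11,0],[18,8],[25,0]]
[[0,10],[11,0],[18,8],[25,0],[39,8],[45,0]]
[[0,10],[11,0],[18,8],[25,0],[37,16],[41,8],[45,0]]
[[0,10],[11,0],[18,8],[25,5],[31,0],[37,16],[41,8],[45,0]]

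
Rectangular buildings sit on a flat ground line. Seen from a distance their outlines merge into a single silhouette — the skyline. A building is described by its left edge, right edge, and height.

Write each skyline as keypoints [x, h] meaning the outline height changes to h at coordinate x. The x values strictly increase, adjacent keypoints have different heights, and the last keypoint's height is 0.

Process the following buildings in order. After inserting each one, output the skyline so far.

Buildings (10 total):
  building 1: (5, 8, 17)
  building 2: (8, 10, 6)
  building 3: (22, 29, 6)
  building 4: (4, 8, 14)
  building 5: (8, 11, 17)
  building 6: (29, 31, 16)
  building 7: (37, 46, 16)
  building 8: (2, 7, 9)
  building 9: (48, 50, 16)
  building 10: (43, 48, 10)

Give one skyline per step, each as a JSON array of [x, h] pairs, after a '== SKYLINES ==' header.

== SKYLINES ==
[[5,17],[8,0]]
[[5,17],[8,6],[10,0]]
[[5,17],[8,6],[10,0],[22,6],[29,0]]
[[4,14],[5,17],[8,6],[10,0],[22,6],[29,0]]
[[4,14],[5,17],[11,0],[22,6],[29,0]]
[[4,14],[5,17],[11,0],[22,6],[29,16],[31,0]]
[[4,14],[5,17],[11,0],[22,6],[29,16],[31,0],[37,16],[46,0]]
[[2,9],[4,14],[5,17],[11,0],[22,6],[29,16],[31,0],[37,16],[46,0]]
[[2,9],[4,14],[5,17],[11,0],[22,6],[29,16],[31,0],[37,16],[46,0],[48,16],[50,0]]
[[2,9],[4,14],[5,17],[11,0],[22,6],[29,16],[31,0],[37,16],[46,10],[48,16],[50,0]]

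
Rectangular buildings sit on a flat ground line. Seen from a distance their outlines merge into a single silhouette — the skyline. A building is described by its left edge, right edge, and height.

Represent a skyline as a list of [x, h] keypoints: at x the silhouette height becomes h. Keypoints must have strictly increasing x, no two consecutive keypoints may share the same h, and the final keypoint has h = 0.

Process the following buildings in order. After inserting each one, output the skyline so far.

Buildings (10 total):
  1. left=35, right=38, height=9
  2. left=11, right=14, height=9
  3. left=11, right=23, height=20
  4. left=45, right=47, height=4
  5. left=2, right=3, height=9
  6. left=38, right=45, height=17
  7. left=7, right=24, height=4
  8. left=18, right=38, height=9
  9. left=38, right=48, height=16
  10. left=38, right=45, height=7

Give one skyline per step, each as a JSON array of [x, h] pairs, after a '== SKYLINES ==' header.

== SKYLINES ==
[[35,9],[38,0]]
[[11,9],[14,0],[35,9],[38,0]]
[[11,20],[23,0],[35,9],[38,0]]
[[11,20],[23,0],[35,9],[38,0],[45,4],[47,0]]
[[2,9],[3,0],[11,20],[23,0],[35,9],[38,0],[45,4],[47,0]]
[[2,9],[3,0],[11,20],[23,0],[35,9],[38,17],[45,4],[47,0]]
[[2,9],[3,0],[7,4],[11,20],[23,4],[24,0],[35,9],[38,17],[45,4],[47,0]]
[[2,9],[3,0],[7,4],[11,20],[23,9],[38,17],[45,4],[47,0]]
[[2,9],[3,0],[7,4],[11,20],[23,9],[38,17],[45,16],[48,0]]
[[2,9],[3,0],[7,4],[11,20],[23,9],[38,17],[45,16],[48,0]]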